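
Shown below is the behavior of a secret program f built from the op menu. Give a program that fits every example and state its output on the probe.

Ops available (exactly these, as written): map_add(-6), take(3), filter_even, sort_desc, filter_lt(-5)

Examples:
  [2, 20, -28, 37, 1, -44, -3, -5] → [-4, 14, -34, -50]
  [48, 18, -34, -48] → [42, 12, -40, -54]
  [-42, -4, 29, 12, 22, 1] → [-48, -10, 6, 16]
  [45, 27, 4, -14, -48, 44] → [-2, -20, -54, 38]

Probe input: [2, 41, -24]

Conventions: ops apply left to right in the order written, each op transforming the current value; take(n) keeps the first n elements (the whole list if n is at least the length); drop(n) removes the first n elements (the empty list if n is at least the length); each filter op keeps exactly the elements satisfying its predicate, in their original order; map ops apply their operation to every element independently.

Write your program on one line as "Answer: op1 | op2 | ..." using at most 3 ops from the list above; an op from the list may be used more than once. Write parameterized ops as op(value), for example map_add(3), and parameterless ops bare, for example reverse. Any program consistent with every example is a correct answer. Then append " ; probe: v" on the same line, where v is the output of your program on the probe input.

filter_even | map_add(-6) ; probe: [-4, -30]

Check, running the answer program on each example:
  [2, 20, -28, 37, 1, -44, -3, -5] -> [2, 20, -28, -44] -> [-4, 14, -34, -50]
  [48, 18, -34, -48] -> [48, 18, -34, -48] -> [42, 12, -40, -54]
  [-42, -4, 29, 12, 22, 1] -> [-42, -4, 12, 22] -> [-48, -10, 6, 16]
  [45, 27, 4, -14, -48, 44] -> [4, -14, -48, 44] -> [-2, -20, -54, 38]
  probe: [2, 41, -24] -> [2, -24] -> [-4, -30]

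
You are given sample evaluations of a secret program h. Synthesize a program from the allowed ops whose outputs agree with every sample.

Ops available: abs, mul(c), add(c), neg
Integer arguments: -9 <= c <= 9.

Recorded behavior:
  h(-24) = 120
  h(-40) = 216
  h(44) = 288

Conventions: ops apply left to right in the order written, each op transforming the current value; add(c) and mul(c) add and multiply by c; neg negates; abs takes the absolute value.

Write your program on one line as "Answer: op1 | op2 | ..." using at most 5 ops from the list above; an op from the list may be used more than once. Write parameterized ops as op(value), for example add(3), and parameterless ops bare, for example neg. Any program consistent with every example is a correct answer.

add(4) | mul(-6) | neg | abs

Check, running the answer program on each example:
  -24 -> -20 -> 120 -> -120 -> 120
  -40 -> -36 -> 216 -> -216 -> 216
  44 -> 48 -> -288 -> 288 -> 288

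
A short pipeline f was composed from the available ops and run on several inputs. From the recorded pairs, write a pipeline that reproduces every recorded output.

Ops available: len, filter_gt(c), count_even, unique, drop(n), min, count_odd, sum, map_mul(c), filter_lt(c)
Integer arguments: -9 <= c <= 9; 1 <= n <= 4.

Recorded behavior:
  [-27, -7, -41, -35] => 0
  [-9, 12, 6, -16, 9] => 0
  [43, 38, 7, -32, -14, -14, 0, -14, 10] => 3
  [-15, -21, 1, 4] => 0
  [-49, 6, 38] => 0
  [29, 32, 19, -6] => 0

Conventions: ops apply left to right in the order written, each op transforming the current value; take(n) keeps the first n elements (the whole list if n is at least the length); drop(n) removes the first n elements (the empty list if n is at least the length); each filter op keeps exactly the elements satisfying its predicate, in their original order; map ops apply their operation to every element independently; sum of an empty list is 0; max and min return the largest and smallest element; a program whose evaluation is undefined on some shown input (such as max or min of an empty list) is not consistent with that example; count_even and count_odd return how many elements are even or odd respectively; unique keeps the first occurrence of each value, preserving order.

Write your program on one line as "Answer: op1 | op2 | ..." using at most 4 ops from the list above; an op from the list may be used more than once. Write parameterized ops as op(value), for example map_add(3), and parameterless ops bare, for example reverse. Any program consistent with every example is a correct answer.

drop(3) | drop(3) | count_even

Check, running the answer program on each example:
  [-27, -7, -41, -35] -> [-35] -> [] -> 0
  [-9, 12, 6, -16, 9] -> [-16, 9] -> [] -> 0
  [43, 38, 7, -32, -14, -14, 0, -14, 10] -> [-32, -14, -14, 0, -14, 10] -> [0, -14, 10] -> 3
  [-15, -21, 1, 4] -> [4] -> [] -> 0
  [-49, 6, 38] -> [] -> [] -> 0
  [29, 32, 19, -6] -> [-6] -> [] -> 0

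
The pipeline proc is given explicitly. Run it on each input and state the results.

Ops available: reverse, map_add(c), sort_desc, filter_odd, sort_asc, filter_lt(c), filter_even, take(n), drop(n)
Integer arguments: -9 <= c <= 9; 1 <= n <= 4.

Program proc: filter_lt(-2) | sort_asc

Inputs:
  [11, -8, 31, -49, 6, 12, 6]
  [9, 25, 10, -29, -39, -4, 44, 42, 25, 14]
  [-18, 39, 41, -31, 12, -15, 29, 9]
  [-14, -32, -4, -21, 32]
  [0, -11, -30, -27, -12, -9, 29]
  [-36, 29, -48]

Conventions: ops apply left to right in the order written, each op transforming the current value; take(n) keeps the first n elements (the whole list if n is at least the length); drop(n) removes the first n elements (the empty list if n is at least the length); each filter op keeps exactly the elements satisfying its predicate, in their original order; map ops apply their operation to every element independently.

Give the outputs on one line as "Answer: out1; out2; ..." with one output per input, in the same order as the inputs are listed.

[-49, -8]; [-39, -29, -4]; [-31, -18, -15]; [-32, -21, -14, -4]; [-30, -27, -12, -11, -9]; [-48, -36]

Execution, op by op:
  [11, -8, 31, -49, 6, 12, 6] -> [-8, -49] -> [-49, -8]
  [9, 25, 10, -29, -39, -4, 44, 42, 25, 14] -> [-29, -39, -4] -> [-39, -29, -4]
  [-18, 39, 41, -31, 12, -15, 29, 9] -> [-18, -31, -15] -> [-31, -18, -15]
  [-14, -32, -4, -21, 32] -> [-14, -32, -4, -21] -> [-32, -21, -14, -4]
  [0, -11, -30, -27, -12, -9, 29] -> [-11, -30, -27, -12, -9] -> [-30, -27, -12, -11, -9]
  [-36, 29, -48] -> [-36, -48] -> [-48, -36]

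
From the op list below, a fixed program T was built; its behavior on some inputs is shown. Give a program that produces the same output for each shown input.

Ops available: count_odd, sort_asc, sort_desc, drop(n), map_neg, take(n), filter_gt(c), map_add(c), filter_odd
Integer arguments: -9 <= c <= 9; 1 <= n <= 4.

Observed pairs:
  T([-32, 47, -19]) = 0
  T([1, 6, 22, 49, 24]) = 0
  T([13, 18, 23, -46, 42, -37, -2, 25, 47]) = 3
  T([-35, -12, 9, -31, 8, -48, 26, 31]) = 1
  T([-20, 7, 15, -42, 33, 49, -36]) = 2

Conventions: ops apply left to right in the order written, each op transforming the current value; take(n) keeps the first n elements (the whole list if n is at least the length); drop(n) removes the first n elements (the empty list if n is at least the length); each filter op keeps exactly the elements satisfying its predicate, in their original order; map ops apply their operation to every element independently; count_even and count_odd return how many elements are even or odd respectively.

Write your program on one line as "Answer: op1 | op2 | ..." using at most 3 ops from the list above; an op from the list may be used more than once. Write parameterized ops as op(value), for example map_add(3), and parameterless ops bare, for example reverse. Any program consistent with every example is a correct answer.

map_neg | drop(4) | count_odd

Check, running the answer program on each example:
  [-32, 47, -19] -> [32, -47, 19] -> [] -> 0
  [1, 6, 22, 49, 24] -> [-1, -6, -22, -49, -24] -> [-24] -> 0
  [13, 18, 23, -46, 42, -37, -2, 25, 47] -> [-13, -18, -23, 46, -42, 37, 2, -25, -47] -> [-42, 37, 2, -25, -47] -> 3
  [-35, -12, 9, -31, 8, -48, 26, 31] -> [35, 12, -9, 31, -8, 48, -26, -31] -> [-8, 48, -26, -31] -> 1
  [-20, 7, 15, -42, 33, 49, -36] -> [20, -7, -15, 42, -33, -49, 36] -> [-33, -49, 36] -> 2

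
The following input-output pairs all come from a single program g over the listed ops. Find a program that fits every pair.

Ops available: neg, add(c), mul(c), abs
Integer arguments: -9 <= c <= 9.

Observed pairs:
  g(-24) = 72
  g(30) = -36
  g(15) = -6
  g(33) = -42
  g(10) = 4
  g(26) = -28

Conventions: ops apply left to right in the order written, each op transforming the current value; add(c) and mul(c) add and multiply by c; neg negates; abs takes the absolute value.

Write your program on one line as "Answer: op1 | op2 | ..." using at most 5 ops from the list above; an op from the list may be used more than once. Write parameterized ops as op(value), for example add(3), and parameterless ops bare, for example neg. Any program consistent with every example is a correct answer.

add(-8) | mul(2) | add(-4) | add(-4) | mul(-1)

Check, running the answer program on each example:
  -24 -> -32 -> -64 -> -68 -> -72 -> 72
  30 -> 22 -> 44 -> 40 -> 36 -> -36
  15 -> 7 -> 14 -> 10 -> 6 -> -6
  33 -> 25 -> 50 -> 46 -> 42 -> -42
  10 -> 2 -> 4 -> 0 -> -4 -> 4
  26 -> 18 -> 36 -> 32 -> 28 -> -28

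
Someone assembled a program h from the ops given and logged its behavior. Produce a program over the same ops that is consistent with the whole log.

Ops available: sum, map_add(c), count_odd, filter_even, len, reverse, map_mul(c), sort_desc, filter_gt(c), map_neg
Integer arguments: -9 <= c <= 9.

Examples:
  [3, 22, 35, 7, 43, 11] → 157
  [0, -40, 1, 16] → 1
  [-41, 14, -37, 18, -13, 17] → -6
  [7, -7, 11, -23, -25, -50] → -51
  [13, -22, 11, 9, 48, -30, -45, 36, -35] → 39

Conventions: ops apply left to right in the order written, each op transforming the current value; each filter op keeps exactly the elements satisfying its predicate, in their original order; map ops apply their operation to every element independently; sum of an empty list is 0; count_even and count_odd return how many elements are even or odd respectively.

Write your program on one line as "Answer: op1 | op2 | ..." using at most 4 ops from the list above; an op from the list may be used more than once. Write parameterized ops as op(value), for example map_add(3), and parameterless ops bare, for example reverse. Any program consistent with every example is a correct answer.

map_add(6) | sort_desc | sum

Check, running the answer program on each example:
  [3, 22, 35, 7, 43, 11] -> [9, 28, 41, 13, 49, 17] -> [49, 41, 28, 17, 13, 9] -> 157
  [0, -40, 1, 16] -> [6, -34, 7, 22] -> [22, 7, 6, -34] -> 1
  [-41, 14, -37, 18, -13, 17] -> [-35, 20, -31, 24, -7, 23] -> [24, 23, 20, -7, -31, -35] -> -6
  [7, -7, 11, -23, -25, -50] -> [13, -1, 17, -17, -19, -44] -> [17, 13, -1, -17, -19, -44] -> -51
  [13, -22, 11, 9, 48, -30, -45, 36, -35] -> [19, -16, 17, 15, 54, -24, -39, 42, -29] -> [54, 42, 19, 17, 15, -16, -24, -29, -39] -> 39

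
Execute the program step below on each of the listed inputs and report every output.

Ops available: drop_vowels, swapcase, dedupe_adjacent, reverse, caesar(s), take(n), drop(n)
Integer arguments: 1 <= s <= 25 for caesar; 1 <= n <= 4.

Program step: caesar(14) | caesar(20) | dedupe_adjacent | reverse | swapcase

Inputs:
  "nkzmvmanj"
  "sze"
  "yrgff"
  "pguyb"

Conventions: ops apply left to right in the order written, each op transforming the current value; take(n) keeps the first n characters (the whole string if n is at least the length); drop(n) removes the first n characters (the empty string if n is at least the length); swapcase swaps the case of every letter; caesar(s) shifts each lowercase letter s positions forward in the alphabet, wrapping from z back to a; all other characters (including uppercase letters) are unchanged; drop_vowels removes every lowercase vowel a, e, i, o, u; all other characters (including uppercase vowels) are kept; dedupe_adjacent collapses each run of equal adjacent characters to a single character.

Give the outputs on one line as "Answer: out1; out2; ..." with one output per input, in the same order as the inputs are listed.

Execution, op by op:
  "nkzmvmanj" -> "bynajaobx" -> "vshuduivr" -> "vshuduivr" -> "rviuduhsv" -> "RVIUDUHSV"
  "sze" -> "gns" -> "ahm" -> "ahm" -> "mha" -> "MHA"
  "yrgff" -> "mfutt" -> "gzonn" -> "gzon" -> "nozg" -> "NOZG"
  "pguyb" -> "duimp" -> "xocgj" -> "xocgj" -> "jgcox" -> "JGCOX"

"RVIUDUHSV"; "MHA"; "NOZG"; "JGCOX"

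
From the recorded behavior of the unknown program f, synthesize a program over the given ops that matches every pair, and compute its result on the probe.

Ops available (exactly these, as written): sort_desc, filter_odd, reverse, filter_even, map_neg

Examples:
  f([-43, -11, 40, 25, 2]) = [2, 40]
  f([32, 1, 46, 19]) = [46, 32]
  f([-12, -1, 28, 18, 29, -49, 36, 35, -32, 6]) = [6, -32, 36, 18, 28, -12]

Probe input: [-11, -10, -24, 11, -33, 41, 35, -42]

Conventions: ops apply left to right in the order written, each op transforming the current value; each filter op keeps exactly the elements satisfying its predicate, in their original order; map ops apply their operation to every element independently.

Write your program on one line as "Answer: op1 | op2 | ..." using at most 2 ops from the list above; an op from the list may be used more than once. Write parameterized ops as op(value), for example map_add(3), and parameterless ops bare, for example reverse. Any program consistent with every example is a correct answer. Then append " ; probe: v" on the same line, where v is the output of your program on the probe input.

reverse | filter_even ; probe: [-42, -24, -10]

Check, running the answer program on each example:
  [-43, -11, 40, 25, 2] -> [2, 25, 40, -11, -43] -> [2, 40]
  [32, 1, 46, 19] -> [19, 46, 1, 32] -> [46, 32]
  [-12, -1, 28, 18, 29, -49, 36, 35, -32, 6] -> [6, -32, 35, 36, -49, 29, 18, 28, -1, -12] -> [6, -32, 36, 18, 28, -12]
  probe: [-11, -10, -24, 11, -33, 41, 35, -42] -> [-42, 35, 41, -33, 11, -24, -10, -11] -> [-42, -24, -10]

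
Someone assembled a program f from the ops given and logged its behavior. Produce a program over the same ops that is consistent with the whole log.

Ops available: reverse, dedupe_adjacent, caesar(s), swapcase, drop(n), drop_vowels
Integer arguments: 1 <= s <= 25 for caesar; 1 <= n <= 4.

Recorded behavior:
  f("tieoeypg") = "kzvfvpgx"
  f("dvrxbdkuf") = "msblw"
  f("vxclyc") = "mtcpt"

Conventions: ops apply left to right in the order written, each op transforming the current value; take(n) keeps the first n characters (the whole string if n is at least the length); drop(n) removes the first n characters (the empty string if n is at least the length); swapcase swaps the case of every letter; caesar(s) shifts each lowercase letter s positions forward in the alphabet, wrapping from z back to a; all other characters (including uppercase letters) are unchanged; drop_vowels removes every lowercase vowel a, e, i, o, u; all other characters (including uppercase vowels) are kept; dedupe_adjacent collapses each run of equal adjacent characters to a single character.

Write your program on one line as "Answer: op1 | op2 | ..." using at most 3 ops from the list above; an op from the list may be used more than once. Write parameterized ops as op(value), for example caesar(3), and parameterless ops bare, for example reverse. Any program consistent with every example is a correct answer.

caesar(17) | drop_vowels

Check, running the answer program on each example:
  "tieoeypg" -> "kzvfvpgx" -> "kzvfvpgx"
  "dvrxbdkuf" -> "umiosublw" -> "msblw"
  "vxclyc" -> "motcpt" -> "mtcpt"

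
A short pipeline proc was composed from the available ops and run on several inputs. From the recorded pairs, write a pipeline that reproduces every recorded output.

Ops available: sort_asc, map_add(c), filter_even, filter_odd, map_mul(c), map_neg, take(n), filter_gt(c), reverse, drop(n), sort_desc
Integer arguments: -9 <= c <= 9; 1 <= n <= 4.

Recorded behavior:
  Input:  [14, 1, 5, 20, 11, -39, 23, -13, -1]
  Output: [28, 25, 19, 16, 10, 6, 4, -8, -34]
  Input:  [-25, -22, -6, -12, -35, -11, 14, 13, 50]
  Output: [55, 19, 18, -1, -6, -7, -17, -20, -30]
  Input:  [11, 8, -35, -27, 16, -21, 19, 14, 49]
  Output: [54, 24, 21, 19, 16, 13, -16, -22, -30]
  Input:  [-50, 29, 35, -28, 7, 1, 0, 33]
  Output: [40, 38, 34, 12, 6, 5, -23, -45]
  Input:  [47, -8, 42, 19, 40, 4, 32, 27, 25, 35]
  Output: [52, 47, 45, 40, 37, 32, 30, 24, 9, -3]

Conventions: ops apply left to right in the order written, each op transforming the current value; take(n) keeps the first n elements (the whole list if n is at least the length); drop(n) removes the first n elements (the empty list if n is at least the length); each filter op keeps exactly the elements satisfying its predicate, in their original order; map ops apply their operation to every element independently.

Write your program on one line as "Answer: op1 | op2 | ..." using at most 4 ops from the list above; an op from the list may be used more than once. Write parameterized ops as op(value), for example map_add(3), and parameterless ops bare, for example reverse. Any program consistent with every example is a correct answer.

sort_desc | reverse | map_add(5) | reverse

Check, running the answer program on each example:
  [14, 1, 5, 20, 11, -39, 23, -13, -1] -> [23, 20, 14, 11, 5, 1, -1, -13, -39] -> [-39, -13, -1, 1, 5, 11, 14, 20, 23] -> [-34, -8, 4, 6, 10, 16, 19, 25, 28] -> [28, 25, 19, 16, 10, 6, 4, -8, -34]
  [-25, -22, -6, -12, -35, -11, 14, 13, 50] -> [50, 14, 13, -6, -11, -12, -22, -25, -35] -> [-35, -25, -22, -12, -11, -6, 13, 14, 50] -> [-30, -20, -17, -7, -6, -1, 18, 19, 55] -> [55, 19, 18, -1, -6, -7, -17, -20, -30]
  [11, 8, -35, -27, 16, -21, 19, 14, 49] -> [49, 19, 16, 14, 11, 8, -21, -27, -35] -> [-35, -27, -21, 8, 11, 14, 16, 19, 49] -> [-30, -22, -16, 13, 16, 19, 21, 24, 54] -> [54, 24, 21, 19, 16, 13, -16, -22, -30]
  [-50, 29, 35, -28, 7, 1, 0, 33] -> [35, 33, 29, 7, 1, 0, -28, -50] -> [-50, -28, 0, 1, 7, 29, 33, 35] -> [-45, -23, 5, 6, 12, 34, 38, 40] -> [40, 38, 34, 12, 6, 5, -23, -45]
  [47, -8, 42, 19, 40, 4, 32, 27, 25, 35] -> [47, 42, 40, 35, 32, 27, 25, 19, 4, -8] -> [-8, 4, 19, 25, 27, 32, 35, 40, 42, 47] -> [-3, 9, 24, 30, 32, 37, 40, 45, 47, 52] -> [52, 47, 45, 40, 37, 32, 30, 24, 9, -3]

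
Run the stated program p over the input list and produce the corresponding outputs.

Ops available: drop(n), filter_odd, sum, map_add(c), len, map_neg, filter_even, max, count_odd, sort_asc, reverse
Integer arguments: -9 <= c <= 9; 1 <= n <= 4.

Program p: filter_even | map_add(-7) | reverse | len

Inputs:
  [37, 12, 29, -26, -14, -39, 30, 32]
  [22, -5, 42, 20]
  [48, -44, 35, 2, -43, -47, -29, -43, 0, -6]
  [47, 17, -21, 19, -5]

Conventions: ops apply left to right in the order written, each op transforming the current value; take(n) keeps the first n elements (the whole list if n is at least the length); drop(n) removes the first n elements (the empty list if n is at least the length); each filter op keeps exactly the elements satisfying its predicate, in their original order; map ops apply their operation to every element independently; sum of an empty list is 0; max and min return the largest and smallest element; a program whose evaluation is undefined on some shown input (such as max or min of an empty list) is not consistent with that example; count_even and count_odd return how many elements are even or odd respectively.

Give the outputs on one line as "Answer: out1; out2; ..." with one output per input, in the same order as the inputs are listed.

5; 3; 5; 0

Execution, op by op:
  [37, 12, 29, -26, -14, -39, 30, 32] -> [12, -26, -14, 30, 32] -> [5, -33, -21, 23, 25] -> [25, 23, -21, -33, 5] -> 5
  [22, -5, 42, 20] -> [22, 42, 20] -> [15, 35, 13] -> [13, 35, 15] -> 3
  [48, -44, 35, 2, -43, -47, -29, -43, 0, -6] -> [48, -44, 2, 0, -6] -> [41, -51, -5, -7, -13] -> [-13, -7, -5, -51, 41] -> 5
  [47, 17, -21, 19, -5] -> [] -> [] -> [] -> 0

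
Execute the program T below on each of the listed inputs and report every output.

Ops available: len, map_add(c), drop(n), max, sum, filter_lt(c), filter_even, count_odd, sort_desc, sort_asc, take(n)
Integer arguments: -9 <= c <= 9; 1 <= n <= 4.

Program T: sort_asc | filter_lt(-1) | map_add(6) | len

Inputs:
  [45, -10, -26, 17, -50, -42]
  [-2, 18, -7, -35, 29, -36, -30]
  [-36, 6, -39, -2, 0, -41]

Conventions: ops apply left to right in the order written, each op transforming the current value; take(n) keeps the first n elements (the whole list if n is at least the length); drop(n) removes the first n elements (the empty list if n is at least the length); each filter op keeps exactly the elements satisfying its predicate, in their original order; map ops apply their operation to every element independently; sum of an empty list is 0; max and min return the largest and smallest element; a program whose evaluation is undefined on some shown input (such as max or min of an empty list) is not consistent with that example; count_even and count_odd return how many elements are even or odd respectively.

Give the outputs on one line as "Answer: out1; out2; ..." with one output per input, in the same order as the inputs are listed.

Execution, op by op:
  [45, -10, -26, 17, -50, -42] -> [-50, -42, -26, -10, 17, 45] -> [-50, -42, -26, -10] -> [-44, -36, -20, -4] -> 4
  [-2, 18, -7, -35, 29, -36, -30] -> [-36, -35, -30, -7, -2, 18, 29] -> [-36, -35, -30, -7, -2] -> [-30, -29, -24, -1, 4] -> 5
  [-36, 6, -39, -2, 0, -41] -> [-41, -39, -36, -2, 0, 6] -> [-41, -39, -36, -2] -> [-35, -33, -30, 4] -> 4

4; 5; 4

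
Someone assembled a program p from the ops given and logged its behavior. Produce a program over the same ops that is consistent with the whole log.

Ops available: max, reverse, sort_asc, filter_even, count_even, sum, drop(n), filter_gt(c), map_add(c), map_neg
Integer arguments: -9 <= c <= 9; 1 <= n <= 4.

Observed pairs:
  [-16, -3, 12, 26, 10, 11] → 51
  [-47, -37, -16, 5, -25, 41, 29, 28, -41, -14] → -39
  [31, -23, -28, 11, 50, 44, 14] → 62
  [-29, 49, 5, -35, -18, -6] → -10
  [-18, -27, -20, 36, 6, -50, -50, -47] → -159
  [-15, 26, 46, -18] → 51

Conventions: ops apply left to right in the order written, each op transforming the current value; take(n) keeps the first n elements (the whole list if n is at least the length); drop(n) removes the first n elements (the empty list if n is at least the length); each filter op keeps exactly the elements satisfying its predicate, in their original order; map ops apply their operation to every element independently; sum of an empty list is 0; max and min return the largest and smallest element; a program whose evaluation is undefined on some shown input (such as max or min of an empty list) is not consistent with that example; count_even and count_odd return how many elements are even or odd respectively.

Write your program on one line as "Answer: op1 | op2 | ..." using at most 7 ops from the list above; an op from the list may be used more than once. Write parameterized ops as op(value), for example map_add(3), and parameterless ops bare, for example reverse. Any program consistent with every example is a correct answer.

drop(1) | map_neg | map_add(1) | map_neg | reverse | sum

Check, running the answer program on each example:
  [-16, -3, 12, 26, 10, 11] -> [-3, 12, 26, 10, 11] -> [3, -12, -26, -10, -11] -> [4, -11, -25, -9, -10] -> [-4, 11, 25, 9, 10] -> [10, 9, 25, 11, -4] -> 51
  [-47, -37, -16, 5, -25, 41, 29, 28, -41, -14] -> [-37, -16, 5, -25, 41, 29, 28, -41, -14] -> [37, 16, -5, 25, -41, -29, -28, 41, 14] -> [38, 17, -4, 26, -40, -28, -27, 42, 15] -> [-38, -17, 4, -26, 40, 28, 27, -42, -15] -> [-15, -42, 27, 28, 40, -26, 4, -17, -38] -> -39
  [31, -23, -28, 11, 50, 44, 14] -> [-23, -28, 11, 50, 44, 14] -> [23, 28, -11, -50, -44, -14] -> [24, 29, -10, -49, -43, -13] -> [-24, -29, 10, 49, 43, 13] -> [13, 43, 49, 10, -29, -24] -> 62
  [-29, 49, 5, -35, -18, -6] -> [49, 5, -35, -18, -6] -> [-49, -5, 35, 18, 6] -> [-48, -4, 36, 19, 7] -> [48, 4, -36, -19, -7] -> [-7, -19, -36, 4, 48] -> -10
  [-18, -27, -20, 36, 6, -50, -50, -47] -> [-27, -20, 36, 6, -50, -50, -47] -> [27, 20, -36, -6, 50, 50, 47] -> [28, 21, -35, -5, 51, 51, 48] -> [-28, -21, 35, 5, -51, -51, -48] -> [-48, -51, -51, 5, 35, -21, -28] -> -159
  [-15, 26, 46, -18] -> [26, 46, -18] -> [-26, -46, 18] -> [-25, -45, 19] -> [25, 45, -19] -> [-19, 45, 25] -> 51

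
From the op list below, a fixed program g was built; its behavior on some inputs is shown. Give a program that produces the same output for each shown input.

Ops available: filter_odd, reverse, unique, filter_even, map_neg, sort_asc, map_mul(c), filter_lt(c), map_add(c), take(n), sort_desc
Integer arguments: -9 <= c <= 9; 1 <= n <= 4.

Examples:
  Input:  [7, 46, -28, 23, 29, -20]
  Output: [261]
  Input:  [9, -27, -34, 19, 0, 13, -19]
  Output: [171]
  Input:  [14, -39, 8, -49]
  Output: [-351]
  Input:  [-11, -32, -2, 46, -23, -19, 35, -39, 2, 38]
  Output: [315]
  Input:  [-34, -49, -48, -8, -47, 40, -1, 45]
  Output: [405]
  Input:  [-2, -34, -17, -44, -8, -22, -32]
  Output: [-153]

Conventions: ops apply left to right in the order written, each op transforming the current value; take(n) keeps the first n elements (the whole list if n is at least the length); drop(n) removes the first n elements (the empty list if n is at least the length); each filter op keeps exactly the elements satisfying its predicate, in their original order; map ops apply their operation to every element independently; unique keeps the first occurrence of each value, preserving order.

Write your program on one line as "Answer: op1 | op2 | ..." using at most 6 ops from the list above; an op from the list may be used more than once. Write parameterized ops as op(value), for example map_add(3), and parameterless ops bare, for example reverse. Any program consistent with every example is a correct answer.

reverse | filter_odd | sort_desc | take(1) | map_mul(9)

Check, running the answer program on each example:
  [7, 46, -28, 23, 29, -20] -> [-20, 29, 23, -28, 46, 7] -> [29, 23, 7] -> [29, 23, 7] -> [29] -> [261]
  [9, -27, -34, 19, 0, 13, -19] -> [-19, 13, 0, 19, -34, -27, 9] -> [-19, 13, 19, -27, 9] -> [19, 13, 9, -19, -27] -> [19] -> [171]
  [14, -39, 8, -49] -> [-49, 8, -39, 14] -> [-49, -39] -> [-39, -49] -> [-39] -> [-351]
  [-11, -32, -2, 46, -23, -19, 35, -39, 2, 38] -> [38, 2, -39, 35, -19, -23, 46, -2, -32, -11] -> [-39, 35, -19, -23, -11] -> [35, -11, -19, -23, -39] -> [35] -> [315]
  [-34, -49, -48, -8, -47, 40, -1, 45] -> [45, -1, 40, -47, -8, -48, -49, -34] -> [45, -1, -47, -49] -> [45, -1, -47, -49] -> [45] -> [405]
  [-2, -34, -17, -44, -8, -22, -32] -> [-32, -22, -8, -44, -17, -34, -2] -> [-17] -> [-17] -> [-17] -> [-153]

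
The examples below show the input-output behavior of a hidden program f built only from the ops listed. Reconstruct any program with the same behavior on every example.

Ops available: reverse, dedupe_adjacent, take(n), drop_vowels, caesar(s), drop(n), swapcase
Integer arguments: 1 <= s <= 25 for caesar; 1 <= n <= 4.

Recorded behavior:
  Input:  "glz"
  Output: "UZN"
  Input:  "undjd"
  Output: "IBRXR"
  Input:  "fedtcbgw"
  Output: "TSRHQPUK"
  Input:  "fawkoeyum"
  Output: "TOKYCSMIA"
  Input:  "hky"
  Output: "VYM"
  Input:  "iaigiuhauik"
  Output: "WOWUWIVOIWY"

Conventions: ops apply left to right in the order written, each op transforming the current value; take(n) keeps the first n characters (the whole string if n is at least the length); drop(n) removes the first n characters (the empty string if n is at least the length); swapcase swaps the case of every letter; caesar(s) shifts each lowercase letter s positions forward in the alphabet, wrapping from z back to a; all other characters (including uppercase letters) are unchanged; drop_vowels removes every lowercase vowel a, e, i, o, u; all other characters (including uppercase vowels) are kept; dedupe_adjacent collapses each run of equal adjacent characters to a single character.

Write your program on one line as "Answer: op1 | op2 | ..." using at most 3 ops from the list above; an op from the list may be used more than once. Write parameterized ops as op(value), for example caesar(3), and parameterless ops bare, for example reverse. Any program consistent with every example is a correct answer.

caesar(21) | caesar(19) | swapcase

Check, running the answer program on each example:
  "glz" -> "bgu" -> "uzn" -> "UZN"
  "undjd" -> "piyey" -> "ibrxr" -> "IBRXR"
  "fedtcbgw" -> "azyoxwbr" -> "tsrhqpuk" -> "TSRHQPUK"
  "fawkoeyum" -> "avrfjztph" -> "tokycsmia" -> "TOKYCSMIA"
  "hky" -> "cft" -> "vym" -> "VYM"
  "iaigiuhauik" -> "dvdbdpcvpdf" -> "wowuwivoiwy" -> "WOWUWIVOIWY"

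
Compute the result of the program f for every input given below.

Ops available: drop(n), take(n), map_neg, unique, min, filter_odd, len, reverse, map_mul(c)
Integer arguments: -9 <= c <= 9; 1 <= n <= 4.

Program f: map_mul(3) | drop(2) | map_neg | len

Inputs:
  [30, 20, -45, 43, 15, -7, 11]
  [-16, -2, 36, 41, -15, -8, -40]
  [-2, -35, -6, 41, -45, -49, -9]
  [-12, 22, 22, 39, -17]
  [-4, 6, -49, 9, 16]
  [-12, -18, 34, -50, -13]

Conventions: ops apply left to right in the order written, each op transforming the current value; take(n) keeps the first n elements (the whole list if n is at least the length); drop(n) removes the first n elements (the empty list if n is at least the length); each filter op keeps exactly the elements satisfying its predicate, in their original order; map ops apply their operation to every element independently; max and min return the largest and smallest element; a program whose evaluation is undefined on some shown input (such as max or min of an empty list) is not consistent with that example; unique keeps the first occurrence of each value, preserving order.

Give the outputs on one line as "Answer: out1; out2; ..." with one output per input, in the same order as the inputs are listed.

5; 5; 5; 3; 3; 3

Execution, op by op:
  [30, 20, -45, 43, 15, -7, 11] -> [90, 60, -135, 129, 45, -21, 33] -> [-135, 129, 45, -21, 33] -> [135, -129, -45, 21, -33] -> 5
  [-16, -2, 36, 41, -15, -8, -40] -> [-48, -6, 108, 123, -45, -24, -120] -> [108, 123, -45, -24, -120] -> [-108, -123, 45, 24, 120] -> 5
  [-2, -35, -6, 41, -45, -49, -9] -> [-6, -105, -18, 123, -135, -147, -27] -> [-18, 123, -135, -147, -27] -> [18, -123, 135, 147, 27] -> 5
  [-12, 22, 22, 39, -17] -> [-36, 66, 66, 117, -51] -> [66, 117, -51] -> [-66, -117, 51] -> 3
  [-4, 6, -49, 9, 16] -> [-12, 18, -147, 27, 48] -> [-147, 27, 48] -> [147, -27, -48] -> 3
  [-12, -18, 34, -50, -13] -> [-36, -54, 102, -150, -39] -> [102, -150, -39] -> [-102, 150, 39] -> 3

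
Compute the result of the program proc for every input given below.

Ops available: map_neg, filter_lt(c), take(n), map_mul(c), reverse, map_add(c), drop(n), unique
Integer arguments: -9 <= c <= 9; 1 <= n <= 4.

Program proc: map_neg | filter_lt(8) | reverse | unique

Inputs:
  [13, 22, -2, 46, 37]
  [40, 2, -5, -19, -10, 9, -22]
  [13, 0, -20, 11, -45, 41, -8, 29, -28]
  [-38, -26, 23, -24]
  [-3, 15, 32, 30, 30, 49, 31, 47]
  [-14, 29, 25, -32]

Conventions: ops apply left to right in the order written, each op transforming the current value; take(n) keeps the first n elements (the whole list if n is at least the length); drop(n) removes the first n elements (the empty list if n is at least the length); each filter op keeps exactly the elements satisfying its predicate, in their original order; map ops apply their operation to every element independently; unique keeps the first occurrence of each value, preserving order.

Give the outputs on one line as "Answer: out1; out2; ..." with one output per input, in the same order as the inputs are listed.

Execution, op by op:
  [13, 22, -2, 46, 37] -> [-13, -22, 2, -46, -37] -> [-13, -22, 2, -46, -37] -> [-37, -46, 2, -22, -13] -> [-37, -46, 2, -22, -13]
  [40, 2, -5, -19, -10, 9, -22] -> [-40, -2, 5, 19, 10, -9, 22] -> [-40, -2, 5, -9] -> [-9, 5, -2, -40] -> [-9, 5, -2, -40]
  [13, 0, -20, 11, -45, 41, -8, 29, -28] -> [-13, 0, 20, -11, 45, -41, 8, -29, 28] -> [-13, 0, -11, -41, -29] -> [-29, -41, -11, 0, -13] -> [-29, -41, -11, 0, -13]
  [-38, -26, 23, -24] -> [38, 26, -23, 24] -> [-23] -> [-23] -> [-23]
  [-3, 15, 32, 30, 30, 49, 31, 47] -> [3, -15, -32, -30, -30, -49, -31, -47] -> [3, -15, -32, -30, -30, -49, -31, -47] -> [-47, -31, -49, -30, -30, -32, -15, 3] -> [-47, -31, -49, -30, -32, -15, 3]
  [-14, 29, 25, -32] -> [14, -29, -25, 32] -> [-29, -25] -> [-25, -29] -> [-25, -29]

[-37, -46, 2, -22, -13]; [-9, 5, -2, -40]; [-29, -41, -11, 0, -13]; [-23]; [-47, -31, -49, -30, -32, -15, 3]; [-25, -29]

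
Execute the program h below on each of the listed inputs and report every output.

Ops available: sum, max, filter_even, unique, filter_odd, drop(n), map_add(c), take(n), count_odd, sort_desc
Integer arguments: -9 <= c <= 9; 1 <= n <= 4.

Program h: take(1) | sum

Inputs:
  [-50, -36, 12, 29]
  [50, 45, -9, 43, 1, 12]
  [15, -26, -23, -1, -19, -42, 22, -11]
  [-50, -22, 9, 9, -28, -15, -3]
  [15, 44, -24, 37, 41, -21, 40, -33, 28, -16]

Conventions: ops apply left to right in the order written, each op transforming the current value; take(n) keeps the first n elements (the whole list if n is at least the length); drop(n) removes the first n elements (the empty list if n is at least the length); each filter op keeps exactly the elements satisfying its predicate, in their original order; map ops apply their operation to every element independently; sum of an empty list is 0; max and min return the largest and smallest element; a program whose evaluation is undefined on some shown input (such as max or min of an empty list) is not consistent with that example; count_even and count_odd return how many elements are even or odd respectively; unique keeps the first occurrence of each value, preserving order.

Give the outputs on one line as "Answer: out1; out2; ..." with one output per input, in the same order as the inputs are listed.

-50; 50; 15; -50; 15

Execution, op by op:
  [-50, -36, 12, 29] -> [-50] -> -50
  [50, 45, -9, 43, 1, 12] -> [50] -> 50
  [15, -26, -23, -1, -19, -42, 22, -11] -> [15] -> 15
  [-50, -22, 9, 9, -28, -15, -3] -> [-50] -> -50
  [15, 44, -24, 37, 41, -21, 40, -33, 28, -16] -> [15] -> 15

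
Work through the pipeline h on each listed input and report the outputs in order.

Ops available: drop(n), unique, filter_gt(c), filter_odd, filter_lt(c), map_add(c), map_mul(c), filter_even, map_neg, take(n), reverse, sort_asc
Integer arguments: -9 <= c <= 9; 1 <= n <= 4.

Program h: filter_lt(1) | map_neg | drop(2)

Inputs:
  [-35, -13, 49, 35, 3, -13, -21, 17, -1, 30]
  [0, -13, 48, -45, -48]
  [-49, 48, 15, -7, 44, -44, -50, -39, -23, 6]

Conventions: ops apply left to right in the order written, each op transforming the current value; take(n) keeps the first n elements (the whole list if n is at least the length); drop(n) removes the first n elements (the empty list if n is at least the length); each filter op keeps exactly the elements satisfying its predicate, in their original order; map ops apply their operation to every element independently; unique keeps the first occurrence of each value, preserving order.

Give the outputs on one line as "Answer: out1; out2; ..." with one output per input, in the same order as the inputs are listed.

Execution, op by op:
  [-35, -13, 49, 35, 3, -13, -21, 17, -1, 30] -> [-35, -13, -13, -21, -1] -> [35, 13, 13, 21, 1] -> [13, 21, 1]
  [0, -13, 48, -45, -48] -> [0, -13, -45, -48] -> [0, 13, 45, 48] -> [45, 48]
  [-49, 48, 15, -7, 44, -44, -50, -39, -23, 6] -> [-49, -7, -44, -50, -39, -23] -> [49, 7, 44, 50, 39, 23] -> [44, 50, 39, 23]

[13, 21, 1]; [45, 48]; [44, 50, 39, 23]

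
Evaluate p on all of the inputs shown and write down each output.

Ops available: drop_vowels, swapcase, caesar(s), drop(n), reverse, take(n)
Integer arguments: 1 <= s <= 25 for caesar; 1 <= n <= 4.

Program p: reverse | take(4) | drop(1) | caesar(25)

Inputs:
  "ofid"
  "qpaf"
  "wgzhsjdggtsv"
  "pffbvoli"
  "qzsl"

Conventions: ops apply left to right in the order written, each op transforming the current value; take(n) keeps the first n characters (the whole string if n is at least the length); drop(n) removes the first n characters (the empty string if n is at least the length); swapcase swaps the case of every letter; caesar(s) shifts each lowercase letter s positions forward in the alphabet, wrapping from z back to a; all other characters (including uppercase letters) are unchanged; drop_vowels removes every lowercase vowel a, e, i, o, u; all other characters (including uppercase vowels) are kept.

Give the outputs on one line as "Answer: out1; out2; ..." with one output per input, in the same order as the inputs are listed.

"hen"; "zop"; "rsf"; "knu"; "ryp"

Execution, op by op:
  "ofid" -> "difo" -> "difo" -> "ifo" -> "hen"
  "qpaf" -> "fapq" -> "fapq" -> "apq" -> "zop"
  "wgzhsjdggtsv" -> "vstggdjshzgw" -> "vstg" -> "stg" -> "rsf"
  "pffbvoli" -> "ilovbffp" -> "ilov" -> "lov" -> "knu"
  "qzsl" -> "lszq" -> "lszq" -> "szq" -> "ryp"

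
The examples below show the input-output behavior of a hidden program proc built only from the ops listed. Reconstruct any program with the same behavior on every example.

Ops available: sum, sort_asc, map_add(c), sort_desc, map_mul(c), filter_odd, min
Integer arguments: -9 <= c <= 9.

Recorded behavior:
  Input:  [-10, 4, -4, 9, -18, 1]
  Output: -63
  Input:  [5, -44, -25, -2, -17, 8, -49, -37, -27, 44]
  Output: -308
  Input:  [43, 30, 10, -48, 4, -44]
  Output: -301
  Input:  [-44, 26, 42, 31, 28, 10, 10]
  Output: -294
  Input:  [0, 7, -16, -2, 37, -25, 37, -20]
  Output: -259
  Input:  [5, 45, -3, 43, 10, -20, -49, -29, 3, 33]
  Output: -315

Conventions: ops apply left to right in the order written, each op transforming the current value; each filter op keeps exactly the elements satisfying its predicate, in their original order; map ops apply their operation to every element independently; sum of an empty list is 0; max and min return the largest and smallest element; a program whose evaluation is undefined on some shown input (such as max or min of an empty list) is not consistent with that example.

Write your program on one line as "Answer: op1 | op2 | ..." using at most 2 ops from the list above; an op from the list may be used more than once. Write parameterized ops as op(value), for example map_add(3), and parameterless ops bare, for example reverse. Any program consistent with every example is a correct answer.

map_mul(-7) | min

Check, running the answer program on each example:
  [-10, 4, -4, 9, -18, 1] -> [70, -28, 28, -63, 126, -7] -> -63
  [5, -44, -25, -2, -17, 8, -49, -37, -27, 44] -> [-35, 308, 175, 14, 119, -56, 343, 259, 189, -308] -> -308
  [43, 30, 10, -48, 4, -44] -> [-301, -210, -70, 336, -28, 308] -> -301
  [-44, 26, 42, 31, 28, 10, 10] -> [308, -182, -294, -217, -196, -70, -70] -> -294
  [0, 7, -16, -2, 37, -25, 37, -20] -> [0, -49, 112, 14, -259, 175, -259, 140] -> -259
  [5, 45, -3, 43, 10, -20, -49, -29, 3, 33] -> [-35, -315, 21, -301, -70, 140, 343, 203, -21, -231] -> -315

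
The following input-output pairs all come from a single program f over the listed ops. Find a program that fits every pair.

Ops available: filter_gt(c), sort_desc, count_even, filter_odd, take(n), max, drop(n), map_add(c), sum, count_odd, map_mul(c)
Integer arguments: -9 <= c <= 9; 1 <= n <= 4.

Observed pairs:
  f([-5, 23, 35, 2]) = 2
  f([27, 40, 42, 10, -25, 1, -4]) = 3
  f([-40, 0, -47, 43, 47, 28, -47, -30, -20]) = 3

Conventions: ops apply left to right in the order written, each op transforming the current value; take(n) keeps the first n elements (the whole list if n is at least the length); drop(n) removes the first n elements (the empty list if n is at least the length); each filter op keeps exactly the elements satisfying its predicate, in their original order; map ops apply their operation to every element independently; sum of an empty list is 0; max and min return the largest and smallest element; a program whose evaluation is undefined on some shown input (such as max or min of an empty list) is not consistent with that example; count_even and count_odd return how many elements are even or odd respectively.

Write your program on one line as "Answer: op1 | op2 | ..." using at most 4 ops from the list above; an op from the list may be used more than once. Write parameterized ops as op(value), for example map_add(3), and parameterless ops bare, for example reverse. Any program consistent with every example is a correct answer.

sort_desc | drop(1) | count_odd

Check, running the answer program on each example:
  [-5, 23, 35, 2] -> [35, 23, 2, -5] -> [23, 2, -5] -> 2
  [27, 40, 42, 10, -25, 1, -4] -> [42, 40, 27, 10, 1, -4, -25] -> [40, 27, 10, 1, -4, -25] -> 3
  [-40, 0, -47, 43, 47, 28, -47, -30, -20] -> [47, 43, 28, 0, -20, -30, -40, -47, -47] -> [43, 28, 0, -20, -30, -40, -47, -47] -> 3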